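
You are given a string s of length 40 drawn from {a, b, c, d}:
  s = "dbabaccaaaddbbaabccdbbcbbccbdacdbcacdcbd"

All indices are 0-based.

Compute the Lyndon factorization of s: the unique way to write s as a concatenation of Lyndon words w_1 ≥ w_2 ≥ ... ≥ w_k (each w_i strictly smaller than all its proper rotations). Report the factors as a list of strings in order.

emit factor 1: 'd' (i=0, period=1)
emit factor 2: 'b' (i=1, period=1)
emit factor 3: 'abacc' (i=2, period=5)
emit factor 4: 'aaaddbbaabccdbbcbbccbdacdbcacdcbd' (i=7, period=33)

["d", "b", "abacc", "aaaddbbaabccdbbcbbccbdacdbcacdcbd"]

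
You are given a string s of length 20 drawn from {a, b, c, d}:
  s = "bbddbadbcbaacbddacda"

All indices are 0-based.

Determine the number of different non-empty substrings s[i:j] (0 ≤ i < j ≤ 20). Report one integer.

rank | idx | suffix
   0 |  19 | a
   1 |  10 | aacbddacda
   2 |  11 | acbddacda
   3 |  16 | acda
   4 |   5 | adbcbaacbddacda
   5 |   9 | baacbddacda
   6 |   4 | badbcbaacbddacda
   7 |   0 | bbddbadbcbaacbddacda
   8 |   7 | bcbaacbddacda
   9 |  13 | bddacda
  10 |   1 | bddbadbcbaacbddacda
  11 |   8 | cbaacbddacda
  12 |  12 | cbddacda
  13 |  17 | cda
  14 |  18 | da
  15 |  15 | dacda
  16 |   3 | dbadbcbaacbddacda
  17 |   6 | dbcbaacbddacda
  18 |  14 | ddacda
  19 |   2 | ddbadbcbaacbddacda

SA = [19, 10, 11, 16, 5, 9, 4, 0, 7, 13, 1, 8, 12, 17, 18, 15, 3, 6, 14, 2]
[i] adj suffixes → lcp
  [1] 19/10 → 1 ('a')
  [2] 10/11 → 1 ('a')
  [3] 11/16 → 2 ('ac')
  [4] 16/5 → 1 ('a')
  [5] 5/9 → 0 ('')
  [6] 9/4 → 2 ('ba')
  [7] 4/0 → 1 ('b')
  [8] 0/7 → 1 ('b')
  [9] 7/13 → 1 ('b')
  [10] 13/1 → 3 ('bdd')
  [11] 1/8 → 0 ('')
  [12] 8/12 → 2 ('cb')
  [13] 12/17 → 1 ('c')
  [14] 17/18 → 0 ('')
  [15] 18/15 → 2 ('da')
  [16] 15/3 → 1 ('d')
  [17] 3/6 → 2 ('db')
  [18] 6/14 → 1 ('d')
  [19] 14/2 → 2 ('dd')

n(n+1)/2 = 20·21/2 = 210
Σ LCP = 0 + 1 + 1 + 2 + 1 + 0 + 2 + 1 + 1 + 1 + 3 + 0 + 2 + 1 + 0 + 2 + 1 + 2 + 1 + 2 = 24
distinct = 210 − 24 = 186

186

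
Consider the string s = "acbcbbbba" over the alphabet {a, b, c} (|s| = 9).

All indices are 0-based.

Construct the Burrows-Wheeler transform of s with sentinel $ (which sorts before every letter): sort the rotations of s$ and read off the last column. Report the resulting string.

rank  rotation    last
    0  $acbcbbbba  a
    1  a$acbcbbbb  b
    2  acbcbbbba$  $
    3  ba$acbcbbb  b
    4  bba$acbcbb  b
    5  bbba$acbcb  b
    6  bbbba$acbc  c
    7  bcbbbba$ac  c
    8  cbbbba$acb  b
    9  cbcbbbba$a  a

ab$bbbccba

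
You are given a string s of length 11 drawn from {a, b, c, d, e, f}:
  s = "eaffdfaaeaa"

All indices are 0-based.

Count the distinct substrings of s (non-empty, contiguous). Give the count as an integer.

57

rank→(start, suffix):
  0 → (10, 'a')
  1 → (9, 'aa')
  2 → (6, 'aaeaa')
  3 → (7, 'aeaa')
  4 → (1, 'affdfaaeaa')
  5 → (4, 'dfaaeaa')
  6 → (8, 'eaa')
  7 → (0, 'eaffdfaaeaa')
  8 → (5, 'faaeaa')
  9 → (3, 'fdfaaeaa')
  10 → (2, 'ffdfaaeaa')

SA = [10, 9, 6, 7, 1, 4, 8, 0, 5, 3, 2]
rank  pair      lcp
   1  s[10:],s[9:]  1  'a'
   2  s[9:],s[6:]  2  'aa'
   3  s[6:],s[7:]  1  'a'
   4  s[7:],s[1:]  1  'a'
   5  s[1:],s[4:]  0  ''
   6  s[4:],s[8:]  0  ''
   7  s[8:],s[0:]  2  'ea'
   8  s[0:],s[5:]  0  ''
   9  s[5:],s[3:]  1  'f'
  10  s[3:],s[2:]  1  'f'

n(n+1)/2 = 11·12/2 = 66
Σ LCP = 0 + 1 + 2 + 1 + 1 + 0 + 0 + 2 + 0 + 1 + 1 = 9
distinct = 66 − 9 = 57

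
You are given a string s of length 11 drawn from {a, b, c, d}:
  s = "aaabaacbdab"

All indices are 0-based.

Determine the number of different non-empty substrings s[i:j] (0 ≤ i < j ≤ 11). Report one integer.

rank→(start, suffix):
  0 → (0, 'aaabaacbdab')
  1 → (1, 'aabaacbdab')
  2 → (4, 'aacbdab')
  3 → (9, 'ab')
  4 → (2, 'abaacbdab')
  5 → (5, 'acbdab')
  6 → (10, 'b')
  7 → (3, 'baacbdab')
  8 → (7, 'bdab')
  9 → (6, 'cbdab')
  10 → (8, 'dab')

SA = [0, 1, 4, 9, 2, 5, 10, 3, 7, 6, 8]
i: (SA[i-1],SA[i]) lcp shared
  1: (0,1) 2 'aa'
  2: (1,4) 2 'aa'
  3: (4,9) 1 'a'
  4: (9,2) 2 'ab'
  5: (2,5) 1 'a'
  6: (5,10) 0 ''
  7: (10,3) 1 'b'
  8: (3,7) 1 'b'
  9: (7,6) 0 ''
  10: (6,8) 0 ''

n(n+1)/2 = 11·12/2 = 66
Σ LCP = 0 + 2 + 2 + 1 + 2 + 1 + 0 + 1 + 1 + 0 + 0 = 10
distinct = 66 − 10 = 56

56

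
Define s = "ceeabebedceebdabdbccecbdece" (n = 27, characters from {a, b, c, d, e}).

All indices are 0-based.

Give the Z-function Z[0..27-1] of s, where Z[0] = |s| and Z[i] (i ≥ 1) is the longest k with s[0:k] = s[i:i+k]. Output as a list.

Z[0]=27
i=1: outside box; Z[1]=0
i=2: outside box; Z[2]=0
i=3: outside box; Z[3]=0
i=4: outside box; Z[4]=0
i=5: outside box; Z[5]=0
i=6: outside box; Z[6]=0
i=7: outside box; Z[7]=0
i=8: outside box; Z[8]=0
i=9: outside box; Z[9]=3 grow→box=[9,12)
i=10: min(r-i=2, Z[1]=0)=0; Z[10]=0
i=11: min(r-i=1, Z[2]=0)=0; Z[11]=0
i=12: outside box; Z[12]=0
i=13: outside box; Z[13]=0
i=14: outside box; Z[14]=0
i=15: outside box; Z[15]=0
i=16: outside box; Z[16]=0
i=17: outside box; Z[17]=0
i=18: outside box; Z[18]=1 grow→box=[18,19)
i=19: outside box; Z[19]=2 grow→box=[19,21)
i=20: min(r-i=1, Z[1]=0)=0; Z[20]=0
i=21: outside box; Z[21]=1 grow→box=[21,22)
i=22: outside box; Z[22]=0
i=23: outside box; Z[23]=0
i=24: outside box; Z[24]=0
i=25: outside box; Z[25]=2 grow→box=[25,27)
i=26: min(r-i=1, Z[1]=0)=0; Z[26]=0

[27, 0, 0, 0, 0, 0, 0, 0, 0, 3, 0, 0, 0, 0, 0, 0, 0, 0, 1, 2, 0, 1, 0, 0, 0, 2, 0]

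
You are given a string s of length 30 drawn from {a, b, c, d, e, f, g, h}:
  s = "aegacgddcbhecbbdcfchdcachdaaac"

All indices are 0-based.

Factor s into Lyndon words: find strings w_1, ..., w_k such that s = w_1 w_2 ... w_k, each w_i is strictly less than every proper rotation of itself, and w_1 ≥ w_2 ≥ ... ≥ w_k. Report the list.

["aeg", "acgddcbhecbbdcfchdcachd", "aaac"]

emit factor 1: 'aeg' (i=0, period=3)
emit factor 2: 'acgddcbhecbbdcfchdcachd' (i=3, period=23)
emit factor 3: 'aaac' (i=26, period=4)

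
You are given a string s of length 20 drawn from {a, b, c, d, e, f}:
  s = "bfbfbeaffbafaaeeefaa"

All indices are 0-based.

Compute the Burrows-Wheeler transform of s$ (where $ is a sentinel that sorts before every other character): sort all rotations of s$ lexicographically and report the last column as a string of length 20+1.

rank  rotation               last
    0  $bfbfbeaffbafaaeeefaa  a
    1  a$bfbfbeaffbafaaeeefa  a
    2  aa$bfbfbeaffbafaaeeef  f
    3  aaeeefaa$bfbfbeaffbaf  f
    4  aeeefaa$bfbfbeaffbafa  a
    5  afaaeeefaa$bfbfbeaffb  b
    6  affbafaaeeefaa$bfbfbe  e
    7  bafaaeeefaa$bfbfbeaff  f
    8  beaffbafaaeeefaa$bfbf  f
    9  bfbeaffbafaaeeefaa$bf  f
   10  bfbfbeaffbafaaeeefaa$  $
   11  eaffbafaaeeefaa$bfbfb  b
   12  eeefaa$bfbfbeaffbafaa  a
   13  eefaa$bfbfbeaffbafaae  e
   14  efaa$bfbfbeaffbafaaee  e
   15  faa$bfbfbeaffbafaaeee  e
   16  faaeeefaa$bfbfbeaffba  a
   17  fbafaaeeefaa$bfbfbeaf  f
   18  fbeaffbafaaeeefaa$bfb  b
   19  fbfbeaffbafaaeeefaa$b  b
   20  ffbafaaeeefaa$bfbfbea  a

aaffabefff$baeeeafbba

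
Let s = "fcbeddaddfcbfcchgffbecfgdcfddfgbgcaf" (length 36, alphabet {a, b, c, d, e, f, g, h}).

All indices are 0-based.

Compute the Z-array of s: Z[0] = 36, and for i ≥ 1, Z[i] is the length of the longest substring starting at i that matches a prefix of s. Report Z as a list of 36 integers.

[36, 0, 0, 0, 0, 0, 0, 0, 0, 3, 0, 0, 2, 0, 0, 0, 0, 1, 1, 0, 0, 0, 1, 0, 0, 0, 1, 0, 0, 1, 0, 0, 0, 0, 0, 1]

Z[0]=36
i=1: outside box; Z[1]=0
i=2: outside box; Z[2]=0
i=3: outside box; Z[3]=0
i=4: outside box; Z[4]=0
i=5: outside box; Z[5]=0
i=6: outside box; Z[6]=0
i=7: outside box; Z[7]=0
i=8: outside box; Z[8]=0
i=9: outside box; Z[9]=3 grow→box=[9,12)
i=10: min(r-i=2, Z[1]=0)=0; Z[10]=0
i=11: min(r-i=1, Z[2]=0)=0; Z[11]=0
i=12: outside box; Z[12]=2 grow→box=[12,14)
i=13: min(r-i=1, Z[1]=0)=0; Z[13]=0
i=14: outside box; Z[14]=0
i=15: outside box; Z[15]=0
i=16: outside box; Z[16]=0
i=17: outside box; Z[17]=1 grow→box=[17,18)
i=18: outside box; Z[18]=1 grow→box=[18,19)
i=19: outside box; Z[19]=0
i=20: outside box; Z[20]=0
i=21: outside box; Z[21]=0
i=22: outside box; Z[22]=1 grow→box=[22,23)
i=23: outside box; Z[23]=0
i=24: outside box; Z[24]=0
i=25: outside box; Z[25]=0
i=26: outside box; Z[26]=1 grow→box=[26,27)
i=27: outside box; Z[27]=0
i=28: outside box; Z[28]=0
i=29: outside box; Z[29]=1 grow→box=[29,30)
i=30: outside box; Z[30]=0
i=31: outside box; Z[31]=0
i=32: outside box; Z[32]=0
i=33: outside box; Z[33]=0
i=34: outside box; Z[34]=0
i=35: outside box; Z[35]=1 grow→box=[35,36)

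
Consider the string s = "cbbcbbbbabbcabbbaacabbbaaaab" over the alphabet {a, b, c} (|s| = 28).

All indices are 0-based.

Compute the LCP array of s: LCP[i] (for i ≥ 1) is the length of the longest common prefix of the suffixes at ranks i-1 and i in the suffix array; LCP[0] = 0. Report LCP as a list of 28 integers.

sorted suffixes:
  #0 SA[0]=23  'aaaab'
  #1 SA[1]=24  'aaab'
  #2 SA[2]=25  'aab'
  #3 SA[3]=16  'aacabbbaaaab'
  #4 SA[4]=26  'ab'
  #5 SA[5]=19  'abbbaaaab'
  #6 SA[6]=12  'abbbaacabbbaaaab'
  #7 SA[7]=8  'abbcabbbaacabbbaaaab'
  #8 SA[8]=17  'acabbbaaaab'
  #9 SA[9]=27  'b'
  #10 SA[10]=22  'baaaab'
  #11 SA[11]=15  'baacabbbaaaab'
  #12 SA[12]=7  'babbcabbbaacabbbaaaab'
  #13 SA[13]=21  'bbaaaab'
  #14 SA[14]=14  'bbaacabbbaaaab'
  #15 SA[15]=6  'bbabbcabbbaacabbbaaaab'
  #16 SA[16]=20  'bbbaaaab'
  #17 SA[17]=13  'bbbaacabbbaaaab'
  #18 SA[18]=5  'bbbabbcabbbaacabbbaaaab'
  #19 SA[19]=4  'bbbbabbcabbbaacabbbaaaab'
  #20 SA[20]=9  'bbcabbbaacabbbaaaab'
  #21 SA[21]=1  'bbcbbbbabbcabbbaacabbbaaaab'
  #22 SA[22]=10  'bcabbbaacabbbaaaab'
  #23 SA[23]=2  'bcbbbbabbcabbbaacabbbaaaab'
  #24 SA[24]=18  'cabbbaaaab'
  #25 SA[25]=11  'cabbbaacabbbaaaab'
  #26 SA[26]=3  'cbbbbabbcabbbaacabbbaaaab'
  #27 SA[27]=0  'cbbcbbbbabbcabbbaacabbbaaaab'

SA = [23, 24, 25, 16, 26, 19, 12, 8, 17, 27, 22, 15, 7, 21, 14, 6, 20, 13, 5, 4, 9, 1, 10, 2, 18, 11, 3, 0]
rank  pair      lcp
   1  s[23:],s[24:]  3  'aaa'
   2  s[24:],s[25:]  2  'aa'
   3  s[25:],s[16:]  2  'aa'
   4  s[16:],s[26:]  1  'a'
   5  s[26:],s[19:]  2  'ab'
   6  s[19:],s[12:]  6  'abbbaa'
   7  s[12:],s[8:]  3  'abb'
   8  s[8:],s[17:]  1  'a'
   9  s[17:],s[27:]  0  ''
  10  s[27:],s[22:]  1  'b'
  11  s[22:],s[15:]  3  'baa'
  12  s[15:],s[7:]  2  'ba'
  13  s[7:],s[21:]  1  'b'
  14  s[21:],s[14:]  4  'bbaa'
  15  s[14:],s[6:]  3  'bba'
  16  s[6:],s[20:]  2  'bb'
  17  s[20:],s[13:]  5  'bbbaa'
  18  s[13:],s[5:]  4  'bbba'
  19  s[5:],s[4:]  3  'bbb'
  20  s[4:],s[9:]  2  'bb'
  21  s[9:],s[1:]  3  'bbc'
  22  s[1:],s[10:]  1  'b'
  23  s[10:],s[2:]  2  'bc'
  24  s[2:],s[18:]  0  ''
  25  s[18:],s[11:]  7  'cabbbaa'
  26  s[11:],s[3:]  1  'c'
  27  s[3:],s[0:]  3  'cbb'

[0, 3, 2, 2, 1, 2, 6, 3, 1, 0, 1, 3, 2, 1, 4, 3, 2, 5, 4, 3, 2, 3, 1, 2, 0, 7, 1, 3]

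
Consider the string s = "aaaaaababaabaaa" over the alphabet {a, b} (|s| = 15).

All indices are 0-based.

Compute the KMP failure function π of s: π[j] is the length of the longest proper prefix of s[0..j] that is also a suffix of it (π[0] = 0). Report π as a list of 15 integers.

π[0] = 0
j=1 s[j]='a': π[1]=1 (border 'a')
j=2 s[j]='a': π[2]=2 (border 'aa')
j=3 s[j]='a': π[3]=3 (border 'aaa')
j=4 s[j]='a': π[4]=4 (border 'aaaa')
j=5 s[j]='a': π[5]=5 (border 'aaaaa')
j=6 s[j]='b': k: 5→4→3→2→1→0; π[6]=0 (border '')
j=7 s[j]='a': π[7]=1 (border 'a')
j=8 s[j]='b': k: 1→0; π[8]=0 (border '')
j=9 s[j]='a': π[9]=1 (border 'a')
j=10 s[j]='a': π[10]=2 (border 'aa')
j=11 s[j]='b': k: 2→1→0; π[11]=0 (border '')
j=12 s[j]='a': π[12]=1 (border 'a')
j=13 s[j]='a': π[13]=2 (border 'aa')
j=14 s[j]='a': π[14]=3 (border 'aaa')

[0, 1, 2, 3, 4, 5, 0, 1, 0, 1, 2, 0, 1, 2, 3]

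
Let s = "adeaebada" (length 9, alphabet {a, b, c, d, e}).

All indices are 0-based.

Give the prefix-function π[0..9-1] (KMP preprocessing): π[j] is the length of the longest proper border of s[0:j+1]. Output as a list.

[0, 0, 0, 1, 0, 0, 1, 2, 1]

π[0] = 0
j=1 s[j]='d': π[1]=0 (border '')
j=2 s[j]='e': π[2]=0 (border '')
j=3 s[j]='a': π[3]=1 (border 'a')
j=4 s[j]='e': k: 1→0; π[4]=0 (border '')
j=5 s[j]='b': π[5]=0 (border '')
j=6 s[j]='a': π[6]=1 (border 'a')
j=7 s[j]='d': π[7]=2 (border 'ad')
j=8 s[j]='a': k: 2→0; π[8]=1 (border 'a')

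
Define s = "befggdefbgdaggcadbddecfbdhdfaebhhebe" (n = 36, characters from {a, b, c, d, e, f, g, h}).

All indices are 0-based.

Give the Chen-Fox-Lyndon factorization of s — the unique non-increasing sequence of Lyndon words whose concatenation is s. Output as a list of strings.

emit factor 1: 'befggdefbgd' (i=0, period=11)
emit factor 2: 'aggc' (i=11, period=4)
emit factor 3: 'adbddecfbdhdfaebhhebe' (i=15, period=21)

["befggdefbgd", "aggc", "adbddecfbdhdfaebhhebe"]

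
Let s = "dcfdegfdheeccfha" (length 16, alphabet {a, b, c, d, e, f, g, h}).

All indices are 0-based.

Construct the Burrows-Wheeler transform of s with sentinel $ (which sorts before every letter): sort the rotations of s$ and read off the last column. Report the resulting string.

ahedc$ffehdcgcefd

rank  rotation           last
    0  $dcfdegfdheeccfha  a
    1  a$dcfdegfdheeccfh  h
    2  ccfha$dcfdegfdhee  e
    3  cfdegfdheeccfha$d  d
    4  cfha$dcfdegfdheec  c
    5  dcfdegfdheeccfha$  $
    6  degfdheeccfha$dcf  f
    7  dheeccfha$dcfdegf  f
    8  eccfha$dcfdegfdhe  e
    9  eeccfha$dcfdegfdh  h
   10  egfdheeccfha$dcfd  d
   11  fdegfdheeccfha$dc  c
   12  fdheeccfha$dcfdeg  g
   13  fha$dcfdegfdheecc  c
   14  gfdheeccfha$dcfde  e
   15  ha$dcfdegfdheeccf  f
   16  heeccfha$dcfdegfd  d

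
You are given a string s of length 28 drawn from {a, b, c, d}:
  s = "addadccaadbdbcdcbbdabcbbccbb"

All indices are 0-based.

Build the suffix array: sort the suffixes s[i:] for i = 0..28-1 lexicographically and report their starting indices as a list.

rank→(start, suffix):
  0 → (7, 'aadbdbcdcbbdabcbbccbb')
  1 → (19, 'abcbbccbb')
  2 → (8, 'adbdbcdcbbdabcbbccbb')
  3 → (3, 'adccaadbdbcdcbbdabcbbccbb')
  4 → (0, 'addadccaadbdbcdcbbdabcbbccbb')
  5 → (27, 'b')
  6 → (26, 'bb')
  7 → (22, 'bbccbb')
  8 → (16, 'bbdabcbbccbb')
  9 → (20, 'bcbbccbb')
  10 → (23, 'bccbb')
  11 → (12, 'bcdcbbdabcbbccbb')
  12 → (17, 'bdabcbbccbb')
  13 → (10, 'bdbcdcbbdabcbbccbb')
  14 → (6, 'caadbdbcdcbbdabcbbccbb')
  15 → (25, 'cbb')
  16 → (21, 'cbbccbb')
  17 → (15, 'cbbdabcbbccbb')
  18 → (5, 'ccaadbdbcdcbbdabcbbccbb')
  19 → (24, 'ccbb')
  20 → (13, 'cdcbbdabcbbccbb')
  21 → (18, 'dabcbbccbb')
  22 → (2, 'dadccaadbdbcdcbbdabcbbccbb')
  23 → (11, 'dbcdcbbdabcbbccbb')
  24 → (9, 'dbdbcdcbbdabcbbccbb')
  25 → (14, 'dcbbdabcbbccbb')
  26 → (4, 'dccaadbdbcdcbbdabcbbccbb')
  27 → (1, 'ddadccaadbdbcdcbbdabcbbccbb')

[7, 19, 8, 3, 0, 27, 26, 22, 16, 20, 23, 12, 17, 10, 6, 25, 21, 15, 5, 24, 13, 18, 2, 11, 9, 14, 4, 1]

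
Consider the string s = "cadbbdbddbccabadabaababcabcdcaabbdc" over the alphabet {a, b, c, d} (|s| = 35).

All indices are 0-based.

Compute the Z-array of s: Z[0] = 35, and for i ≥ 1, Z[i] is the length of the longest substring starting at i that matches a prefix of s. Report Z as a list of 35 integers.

Z[0]=35
i=1: outside box; Z[1]=0
i=2: outside box; Z[2]=0
i=3: outside box; Z[3]=0
i=4: outside box; Z[4]=0
i=5: outside box; Z[5]=0
i=6: outside box; Z[6]=0
i=7: outside box; Z[7]=0
i=8: outside box; Z[8]=0
i=9: outside box; Z[9]=0
i=10: outside box; Z[10]=1 extend→box=[10,11)
i=11: outside box; Z[11]=2 extend→box=[11,13)
i=12: min(r-i=1, Z[1]=0)=0; Z[12]=0
i=13: outside box; Z[13]=0
i=14: outside box; Z[14]=0
i=15: outside box; Z[15]=0
i=16: outside box; Z[16]=0
i=17: outside box; Z[17]=0
i=18: outside box; Z[18]=0
i=19: outside box; Z[19]=0
i=20: outside box; Z[20]=0
i=21: outside box; Z[21]=0
i=22: outside box; Z[22]=0
i=23: outside box; Z[23]=2 extend→box=[23,25)
i=24: min(r-i=1, Z[1]=0)=0; Z[24]=0
i=25: outside box; Z[25]=0
i=26: outside box; Z[26]=1 extend→box=[26,27)
i=27: outside box; Z[27]=0
i=28: outside box; Z[28]=2 extend→box=[28,30)
i=29: min(r-i=1, Z[1]=0)=0; Z[29]=0
i=30: outside box; Z[30]=0
i=31: outside box; Z[31]=0
i=32: outside box; Z[32]=0
i=33: outside box; Z[33]=0
i=34: outside box; Z[34]=1 extend→box=[34,35)

[35, 0, 0, 0, 0, 0, 0, 0, 0, 0, 1, 2, 0, 0, 0, 0, 0, 0, 0, 0, 0, 0, 0, 2, 0, 0, 1, 0, 2, 0, 0, 0, 0, 0, 1]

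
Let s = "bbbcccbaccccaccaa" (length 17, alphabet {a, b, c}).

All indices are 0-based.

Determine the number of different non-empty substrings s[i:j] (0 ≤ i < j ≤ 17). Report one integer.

127

sorted suffixes:
  #0 SA[0]=16  'a'
  #1 SA[1]=15  'aa'
  #2 SA[2]=12  'accaa'
  #3 SA[3]=7  'accccaccaa'
  #4 SA[4]=6  'baccccaccaa'
  #5 SA[5]=0  'bbbcccbaccccaccaa'
  #6 SA[6]=1  'bbcccbaccccaccaa'
  #7 SA[7]=2  'bcccbaccccaccaa'
  #8 SA[8]=14  'caa'
  #9 SA[9]=11  'caccaa'
  #10 SA[10]=5  'cbaccccaccaa'
  #11 SA[11]=13  'ccaa'
  #12 SA[12]=10  'ccaccaa'
  #13 SA[13]=4  'ccbaccccaccaa'
  #14 SA[14]=9  'cccaccaa'
  #15 SA[15]=3  'cccbaccccaccaa'
  #16 SA[16]=8  'ccccaccaa'

SA = [16, 15, 12, 7, 6, 0, 1, 2, 14, 11, 5, 13, 10, 4, 9, 3, 8]
rank  pair      lcp
   1  s[16:],s[15:]  1  'a'
   2  s[15:],s[12:]  1  'a'
   3  s[12:],s[7:]  3  'acc'
   4  s[7:],s[6:]  0  ''
   5  s[6:],s[0:]  1  'b'
   6  s[0:],s[1:]  2  'bb'
   7  s[1:],s[2:]  1  'b'
   8  s[2:],s[14:]  0  ''
   9  s[14:],s[11:]  2  'ca'
  10  s[11:],s[5:]  1  'c'
  11  s[5:],s[13:]  1  'c'
  12  s[13:],s[10:]  3  'cca'
  13  s[10:],s[4:]  2  'cc'
  14  s[4:],s[9:]  2  'cc'
  15  s[9:],s[3:]  3  'ccc'
  16  s[3:],s[8:]  3  'ccc'

n(n+1)/2 = 17·18/2 = 153
Σ LCP = 0 + 1 + 1 + 3 + 0 + 1 + 2 + 1 + 0 + 2 + 1 + 1 + 3 + 2 + 2 + 3 + 3 = 26
distinct = 153 − 26 = 127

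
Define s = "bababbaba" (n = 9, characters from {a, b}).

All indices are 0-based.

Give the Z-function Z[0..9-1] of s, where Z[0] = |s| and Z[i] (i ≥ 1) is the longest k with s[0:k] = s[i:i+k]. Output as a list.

[9, 0, 3, 0, 1, 4, 0, 2, 0]

Z[0]=9
i=1: outside box; Z[1]=0
i=2: outside box; Z[2]=3 scan→box=[2,5)
i=3: min(r-i=2, Z[1]=0)=0; Z[3]=0
i=4: min(r-i=1, Z[2]=3)=1; Z[4]=1
i=5: outside box; Z[5]=4 scan→box=[5,9)
i=6: min(r-i=3, Z[1]=0)=0; Z[6]=0
i=7: min(r-i=2, Z[2]=3)=2; Z[7]=2
i=8: min(r-i=1, Z[3]=0)=0; Z[8]=0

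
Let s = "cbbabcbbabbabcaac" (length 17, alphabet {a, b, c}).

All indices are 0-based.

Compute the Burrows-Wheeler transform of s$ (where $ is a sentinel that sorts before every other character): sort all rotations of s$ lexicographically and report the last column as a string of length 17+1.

ccbbbabbbcacaaabb$

rank  rotation            last
    0  $cbbabcbbabbabcaac  c
    1  aac$cbbabcbbabbabc  c
    2  abbabcaac$cbbabcbb  b
    3  abcaac$cbbabcbbabb  b
    4  abcbbabbabcaac$cbb  b
    5  ac$cbbabcbbabbabca  a
    6  babbabcaac$cbbabcb  b
    7  babcaac$cbbabcbbab  b
    8  babcbbabbabcaac$cb  b
    9  bbabbabcaac$cbbabc  c
   10  bbabcaac$cbbabcbba  a
   11  bbabcbbabbabcaac$c  c
   12  bcaac$cbbabcbbabba  a
   13  bcbbabbabcaac$cbba  a
   14  c$cbbabcbbabbabcaa  a
   15  caac$cbbabcbbabbab  b
   16  cbbabbabcaac$cbbab  b
   17  cbbabcbbabbabcaac$  $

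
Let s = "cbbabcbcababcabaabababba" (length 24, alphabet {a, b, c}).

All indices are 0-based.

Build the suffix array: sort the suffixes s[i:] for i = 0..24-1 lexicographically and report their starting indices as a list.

[23, 15, 13, 16, 18, 8, 20, 10, 3, 22, 14, 17, 19, 9, 2, 21, 1, 11, 6, 4, 12, 7, 0, 5]

rank→(start, suffix):
  0 → (23, 'a')
  1 → (15, 'aabababba')
  2 → (13, 'abaabababba')
  3 → (16, 'abababba')
  4 → (18, 'ababba')
  5 → (8, 'ababcabaabababba')
  6 → (20, 'abba')
  7 → (10, 'abcabaabababba')
  8 → (3, 'abcbcababcabaabababba')
  9 → (22, 'ba')
  10 → (14, 'baabababba')
  11 → (17, 'bababba')
  12 → (19, 'babba')
  13 → (9, 'babcabaabababba')
  14 → (2, 'babcbcababcabaabababba')
  15 → (21, 'bba')
  16 → (1, 'bbabcbcababcabaabababba')
  17 → (11, 'bcabaabababba')
  18 → (6, 'bcababcabaabababba')
  19 → (4, 'bcbcababcabaabababba')
  20 → (12, 'cabaabababba')
  21 → (7, 'cababcabaabababba')
  22 → (0, 'cbbabcbcababcabaabababba')
  23 → (5, 'cbcababcabaabababba')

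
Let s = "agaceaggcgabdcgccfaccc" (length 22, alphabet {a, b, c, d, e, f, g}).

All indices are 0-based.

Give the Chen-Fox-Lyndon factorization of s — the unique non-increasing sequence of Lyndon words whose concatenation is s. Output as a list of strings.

emit factor 1: 'ag' (i=0, period=2)
emit factor 2: 'aceaggcg' (i=2, period=8)
emit factor 3: 'abdcgccfaccc' (i=10, period=12)

["ag", "aceaggcg", "abdcgccfaccc"]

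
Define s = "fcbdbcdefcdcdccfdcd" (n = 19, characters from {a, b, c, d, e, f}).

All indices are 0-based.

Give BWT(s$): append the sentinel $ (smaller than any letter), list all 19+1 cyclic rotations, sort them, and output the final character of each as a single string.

rank  rotation              last
    0  $fcbdbcdefcdcdccfdcd  d
    1  bcdefcdcdccfdcd$fcbd  d
    2  bdbcdefcdcdccfdcd$fc  c
    3  cbdbcdefcdcdccfdcd$f  f
    4  ccfdcd$fcbdbcdefcdcd  d
    5  cd$fcbdbcdefcdcdccfd  d
    6  cdccfdcd$fcbdbcdefcd  d
    7  cdcdccfdcd$fcbdbcdef  f
    8  cdefcdcdccfdcd$fcbdb  b
    9  cfdcd$fcbdbcdefcdcdc  c
   10  d$fcbdbcdefcdcdccfdc  c
   11  dbcdefcdcdccfdcd$fcb  b
   12  dccfdcd$fcbdbcdefcdc  c
   13  dcd$fcbdbcdefcdcdccf  f
   14  dcdccfdcd$fcbdbcdefc  c
   15  defcdcdccfdcd$fcbdbc  c
   16  efcdcdccfdcd$fcbdbcd  d
   17  fcbdbcdefcdcdccfdcd$  $
   18  fcdcdccfdcd$fcbdbcde  e
   19  fdcd$fcbdbcdefcdcdcc  c

ddcfdddfbccbcfccd$ec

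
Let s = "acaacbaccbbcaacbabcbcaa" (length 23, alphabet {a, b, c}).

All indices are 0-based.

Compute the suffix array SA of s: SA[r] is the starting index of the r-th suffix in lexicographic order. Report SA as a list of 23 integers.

[22, 21, 12, 2, 16, 0, 13, 3, 6, 15, 5, 9, 19, 10, 17, 20, 11, 1, 14, 4, 8, 18, 7]

sorted suffixes:
  #0 SA[0]=22  'a'
  #1 SA[1]=21  'aa'
  #2 SA[2]=12  'aacbabcbcaa'
  #3 SA[3]=2  'aacbaccbbcaacbabcbcaa'
  #4 SA[4]=16  'abcbcaa'
  #5 SA[5]=0  'acaacbaccbbcaacbabcbcaa'
  #6 SA[6]=13  'acbabcbcaa'
  #7 SA[7]=3  'acbaccbbcaacbabcbcaa'
  #8 SA[8]=6  'accbbcaacbabcbcaa'
  #9 SA[9]=15  'babcbcaa'
  #10 SA[10]=5  'baccbbcaacbabcbcaa'
  #11 SA[11]=9  'bbcaacbabcbcaa'
  #12 SA[12]=19  'bcaa'
  #13 SA[13]=10  'bcaacbabcbcaa'
  #14 SA[14]=17  'bcbcaa'
  #15 SA[15]=20  'caa'
  #16 SA[16]=11  'caacbabcbcaa'
  #17 SA[17]=1  'caacbaccbbcaacbabcbcaa'
  #18 SA[18]=14  'cbabcbcaa'
  #19 SA[19]=4  'cbaccbbcaacbabcbcaa'
  #20 SA[20]=8  'cbbcaacbabcbcaa'
  #21 SA[21]=18  'cbcaa'
  #22 SA[22]=7  'ccbbcaacbabcbcaa'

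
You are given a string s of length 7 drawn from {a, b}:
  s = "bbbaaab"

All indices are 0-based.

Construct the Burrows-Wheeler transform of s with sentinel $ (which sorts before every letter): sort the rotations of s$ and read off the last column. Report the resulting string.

rank  rotation  last
    0  $bbbaaab  b
    1  aaab$bbb  b
    2  aab$bbba  a
    3  ab$bbbaa  a
    4  b$bbbaaa  a
    5  baaab$bb  b
    6  bbaaab$b  b
    7  bbbaaab$  $

bbaaabb$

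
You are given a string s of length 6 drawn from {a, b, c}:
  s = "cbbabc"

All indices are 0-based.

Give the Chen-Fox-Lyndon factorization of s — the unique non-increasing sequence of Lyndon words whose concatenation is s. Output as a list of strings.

["c", "b", "b", "abc"]

emit factor 1: 'c' (i=0, period=1)
emit factor 2: 'b' (i=1, period=1)
emit factor 3: 'b' (i=2, period=1)
emit factor 4: 'abc' (i=3, period=3)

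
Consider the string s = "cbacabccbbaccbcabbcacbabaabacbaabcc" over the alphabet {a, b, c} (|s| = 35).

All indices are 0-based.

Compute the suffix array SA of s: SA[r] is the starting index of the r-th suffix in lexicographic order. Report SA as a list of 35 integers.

[24, 30, 22, 25, 15, 31, 4, 2, 27, 19, 10, 23, 29, 21, 1, 26, 9, 8, 16, 13, 17, 32, 5, 34, 14, 3, 18, 28, 20, 0, 7, 12, 33, 6, 11]

rank | idx | suffix
   0 |  24 | aabacbaabcc
   1 |  30 | aabcc
   2 |  22 | abaabacbaabcc
   3 |  25 | abacbaabcc
   4 |  15 | abbcacbabaabacbaabcc
   5 |  31 | abcc
   6 |   4 | abccbbaccbcabbcacbabaabacbaabcc
   7 |   2 | acabccbbaccbcabbcacbabaabacbaabcc
   8 |  27 | acbaabcc
   9 |  19 | acbabaabacbaabcc
  10 |  10 | accbcabbcacbabaabacbaabcc
  11 |  23 | baabacbaabcc
  12 |  29 | baabcc
  13 |  21 | babaabacbaabcc
  14 |   1 | bacabccbbaccbcabbcacbabaabacbaabcc
  15 |  26 | bacbaabcc
  16 |   9 | baccbcabbcacbabaabacbaabcc
  17 |   8 | bbaccbcabbcacbabaabacbaabcc
  18 |  16 | bbcacbabaabacbaabcc
  19 |  13 | bcabbcacbabaabacbaabcc
  20 |  17 | bcacbabaabacbaabcc
  21 |  32 | bcc
  22 |   5 | bccbbaccbcabbcacbabaabacbaabcc
  23 |  34 | c
  24 |  14 | cabbcacbabaabacbaabcc
  25 |   3 | cabccbbaccbcabbcacbabaabacbaabcc
  26 |  18 | cacbabaabacbaabcc
  27 |  28 | cbaabcc
  28 |  20 | cbabaabacbaabcc
  29 |   0 | cbacabccbbaccbcabbcacbabaabacbaabcc
  30 |   7 | cbbaccbcabbcacbabaabacbaabcc
  31 |  12 | cbcabbcacbabaabacbaabcc
  32 |  33 | cc
  33 |   6 | ccbbaccbcabbcacbabaabacbaabcc
  34 |  11 | ccbcabbcacbabaabacbaabcc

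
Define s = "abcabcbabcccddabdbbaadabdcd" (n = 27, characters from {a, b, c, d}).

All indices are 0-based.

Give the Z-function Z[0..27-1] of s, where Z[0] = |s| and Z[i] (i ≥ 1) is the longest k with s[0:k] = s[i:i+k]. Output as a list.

Z[0]=27
i=1: fresh scan; Z[1]=0
i=2: fresh scan; Z[2]=0
i=3: fresh scan; Z[3]=3 grow→box=[3,6)
i=4: min(r-i=2, Z[1]=0)=0; Z[4]=0
i=5: min(r-i=1, Z[2]=0)=0; Z[5]=0
i=6: fresh scan; Z[6]=0
i=7: fresh scan; Z[7]=3 grow→box=[7,10)
i=8: min(r-i=2, Z[1]=0)=0; Z[8]=0
i=9: min(r-i=1, Z[2]=0)=0; Z[9]=0
i=10: fresh scan; Z[10]=0
i=11: fresh scan; Z[11]=0
i=12: fresh scan; Z[12]=0
i=13: fresh scan; Z[13]=0
i=14: fresh scan; Z[14]=2 grow→box=[14,16)
i=15: min(r-i=1, Z[1]=0)=0; Z[15]=0
i=16: fresh scan; Z[16]=0
i=17: fresh scan; Z[17]=0
i=18: fresh scan; Z[18]=0
i=19: fresh scan; Z[19]=1 grow→box=[19,20)
i=20: fresh scan; Z[20]=1 grow→box=[20,21)
i=21: fresh scan; Z[21]=0
i=22: fresh scan; Z[22]=2 grow→box=[22,24)
i=23: min(r-i=1, Z[1]=0)=0; Z[23]=0
i=24: fresh scan; Z[24]=0
i=25: fresh scan; Z[25]=0
i=26: fresh scan; Z[26]=0

[27, 0, 0, 3, 0, 0, 0, 3, 0, 0, 0, 0, 0, 0, 2, 0, 0, 0, 0, 1, 1, 0, 2, 0, 0, 0, 0]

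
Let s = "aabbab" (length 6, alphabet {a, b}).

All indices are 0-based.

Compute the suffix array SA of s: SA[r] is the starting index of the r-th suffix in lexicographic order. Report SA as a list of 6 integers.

rank→(start, suffix):
  0 → (0, 'aabbab')
  1 → (4, 'ab')
  2 → (1, 'abbab')
  3 → (5, 'b')
  4 → (3, 'bab')
  5 → (2, 'bbab')

[0, 4, 1, 5, 3, 2]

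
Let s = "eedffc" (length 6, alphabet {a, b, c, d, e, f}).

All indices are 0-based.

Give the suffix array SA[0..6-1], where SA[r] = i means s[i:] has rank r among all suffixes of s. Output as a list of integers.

rank | idx | suffix
   0 |   5 | c
   1 |   2 | dffc
   2 |   1 | edffc
   3 |   0 | eedffc
   4 |   4 | fc
   5 |   3 | ffc

[5, 2, 1, 0, 4, 3]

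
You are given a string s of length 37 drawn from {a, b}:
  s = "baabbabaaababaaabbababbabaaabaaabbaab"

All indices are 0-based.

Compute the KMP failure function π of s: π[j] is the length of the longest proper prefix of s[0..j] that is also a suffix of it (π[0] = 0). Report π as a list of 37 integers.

[0, 0, 0, 1, 1, 2, 1, 2, 3, 0, 1, 2, 1, 2, 3, 0, 1, 1, 2, 1, 2, 1, 1, 2, 1, 2, 3, 0, 1, 2, 3, 0, 1, 1, 2, 3, 4]

π[0] = 0
j=1 s[j]='a': π[1]=0 (border '')
j=2 s[j]='a': π[2]=0 (border '')
j=3 s[j]='b': π[3]=1 (border 'b')
j=4 s[j]='b': k: 1→0; π[4]=1 (border 'b')
j=5 s[j]='a': π[5]=2 (border 'ba')
j=6 s[j]='b': k: 2→0; π[6]=1 (border 'b')
j=7 s[j]='a': π[7]=2 (border 'ba')
j=8 s[j]='a': π[8]=3 (border 'baa')
j=9 s[j]='a': k: 3→0; π[9]=0 (border '')
j=10 s[j]='b': π[10]=1 (border 'b')
j=11 s[j]='a': π[11]=2 (border 'ba')
j=12 s[j]='b': k: 2→0; π[12]=1 (border 'b')
j=13 s[j]='a': π[13]=2 (border 'ba')
j=14 s[j]='a': π[14]=3 (border 'baa')
j=15 s[j]='a': k: 3→0; π[15]=0 (border '')
j=16 s[j]='b': π[16]=1 (border 'b')
j=17 s[j]='b': k: 1→0; π[17]=1 (border 'b')
j=18 s[j]='a': π[18]=2 (border 'ba')
j=19 s[j]='b': k: 2→0; π[19]=1 (border 'b')
j=20 s[j]='a': π[20]=2 (border 'ba')
j=21 s[j]='b': k: 2→0; π[21]=1 (border 'b')
j=22 s[j]='b': k: 1→0; π[22]=1 (border 'b')
j=23 s[j]='a': π[23]=2 (border 'ba')
j=24 s[j]='b': k: 2→0; π[24]=1 (border 'b')
j=25 s[j]='a': π[25]=2 (border 'ba')
j=26 s[j]='a': π[26]=3 (border 'baa')
j=27 s[j]='a': k: 3→0; π[27]=0 (border '')
j=28 s[j]='b': π[28]=1 (border 'b')
j=29 s[j]='a': π[29]=2 (border 'ba')
j=30 s[j]='a': π[30]=3 (border 'baa')
j=31 s[j]='a': k: 3→0; π[31]=0 (border '')
j=32 s[j]='b': π[32]=1 (border 'b')
j=33 s[j]='b': k: 1→0; π[33]=1 (border 'b')
j=34 s[j]='a': π[34]=2 (border 'ba')
j=35 s[j]='a': π[35]=3 (border 'baa')
j=36 s[j]='b': π[36]=4 (border 'baab')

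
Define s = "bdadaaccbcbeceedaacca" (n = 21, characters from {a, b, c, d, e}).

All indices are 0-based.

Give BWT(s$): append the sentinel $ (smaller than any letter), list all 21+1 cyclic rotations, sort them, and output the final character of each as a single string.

acddaadc$cccbaaeeabbec

rank  rotation                last
    0  $bdadaaccbcbeceedaacca  a
    1  a$bdadaaccbcbeceedaacc  c
    2  aacca$bdadaaccbcbeceed  d
    3  aaccbcbeceedaacca$bdad  d
    4  acca$bdadaaccbcbeceeda  a
    5  accbcbeceedaacca$bdada  a
    6  adaaccbcbeceedaacca$bd  d
    7  bcbeceedaacca$bdadaacc  c
    8  bdadaaccbcbeceedaacca$  $
    9  beceedaacca$bdadaaccbc  c
   10  ca$bdadaaccbcbeceedaac  c
   11  cbcbeceedaacca$bdadaac  c
   12  cbeceedaacca$bdadaaccb  b
   13  cca$bdadaaccbcbeceedaa  a
   14  ccbcbeceedaacca$bdadaa  a
   15  ceedaacca$bdadaaccbcbe  e
   16  daacca$bdadaaccbcbecee  e
   17  daaccbcbeceedaacca$bda  a
   18  dadaaccbcbeceedaacca$b  b
   19  eceedaacca$bdadaaccbcb  b
   20  edaacca$bdadaaccbcbece  e
   21  eedaacca$bdadaaccbcbec  c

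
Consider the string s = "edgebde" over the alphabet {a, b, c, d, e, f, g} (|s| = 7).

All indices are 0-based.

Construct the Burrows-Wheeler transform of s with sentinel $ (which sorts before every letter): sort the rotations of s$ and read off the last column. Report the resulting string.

rank  rotation  last
    0  $edgebde  e
    1  bde$edge  e
    2  de$edgeb  b
    3  dgebde$e  e
    4  e$edgebd  d
    5  ebde$edg  g
    6  edgebde$  $
    7  gebde$ed  d

eebedg$d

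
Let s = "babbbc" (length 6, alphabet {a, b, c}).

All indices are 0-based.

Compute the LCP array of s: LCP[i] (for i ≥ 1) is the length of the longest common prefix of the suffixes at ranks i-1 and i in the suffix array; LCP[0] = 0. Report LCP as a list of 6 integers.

[0, 0, 1, 2, 1, 0]

sorted suffixes:
  #0 SA[0]=1  'abbbc'
  #1 SA[1]=0  'babbbc'
  #2 SA[2]=2  'bbbc'
  #3 SA[3]=3  'bbc'
  #4 SA[4]=4  'bc'
  #5 SA[5]=5  'c'

SA = [1, 0, 2, 3, 4, 5]
rank  pair      lcp
   1  s[1:],s[0:]  0  ''
   2  s[0:],s[2:]  1  'b'
   3  s[2:],s[3:]  2  'bb'
   4  s[3:],s[4:]  1  'b'
   5  s[4:],s[5:]  0  ''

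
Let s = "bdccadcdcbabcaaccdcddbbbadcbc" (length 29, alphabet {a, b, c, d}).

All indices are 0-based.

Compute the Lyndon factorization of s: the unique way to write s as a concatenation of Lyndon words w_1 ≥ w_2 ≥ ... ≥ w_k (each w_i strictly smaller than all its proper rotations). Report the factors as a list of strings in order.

["bdcc", "adcdcb", "abc", "aaccdcddbbbadcbc"]

emit factor 1: 'bdcc' (i=0, period=4)
emit factor 2: 'adcdcb' (i=4, period=6)
emit factor 3: 'abc' (i=10, period=3)
emit factor 4: 'aaccdcddbbbadcbc' (i=13, period=16)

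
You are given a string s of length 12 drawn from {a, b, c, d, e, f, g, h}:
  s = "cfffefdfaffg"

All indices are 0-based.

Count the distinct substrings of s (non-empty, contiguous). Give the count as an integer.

70

sorted suffixes:
  #0 SA[0]=8  'affg'
  #1 SA[1]=0  'cfffefdfaffg'
  #2 SA[2]=6  'dfaffg'
  #3 SA[3]=4  'efdfaffg'
  #4 SA[4]=7  'faffg'
  #5 SA[5]=5  'fdfaffg'
  #6 SA[6]=3  'fefdfaffg'
  #7 SA[7]=2  'ffefdfaffg'
  #8 SA[8]=1  'fffefdfaffg'
  #9 SA[9]=9  'ffg'
  #10 SA[10]=10  'fg'
  #11 SA[11]=11  'g'

SA = [8, 0, 6, 4, 7, 5, 3, 2, 1, 9, 10, 11]
[i] adj suffixes → lcp
  [1] 8/0 → 0 ('')
  [2] 0/6 → 0 ('')
  [3] 6/4 → 0 ('')
  [4] 4/7 → 0 ('')
  [5] 7/5 → 1 ('f')
  [6] 5/3 → 1 ('f')
  [7] 3/2 → 1 ('f')
  [8] 2/1 → 2 ('ff')
  [9] 1/9 → 2 ('ff')
  [10] 9/10 → 1 ('f')
  [11] 10/11 → 0 ('')

n(n+1)/2 = 12·13/2 = 78
Σ LCP = 0 + 0 + 0 + 0 + 0 + 1 + 1 + 1 + 2 + 2 + 1 + 0 = 8
distinct = 78 − 8 = 70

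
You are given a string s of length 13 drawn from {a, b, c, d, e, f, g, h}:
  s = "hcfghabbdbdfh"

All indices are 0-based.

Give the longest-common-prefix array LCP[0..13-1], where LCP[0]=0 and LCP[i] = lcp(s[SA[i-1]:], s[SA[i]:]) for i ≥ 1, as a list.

[0, 0, 1, 2, 0, 0, 1, 0, 1, 0, 0, 1, 1]

sorted suffixes:
  #0 SA[0]=5  'abbdbdfh'
  #1 SA[1]=6  'bbdbdfh'
  #2 SA[2]=7  'bdbdfh'
  #3 SA[3]=9  'bdfh'
  #4 SA[4]=1  'cfghabbdbdfh'
  #5 SA[5]=8  'dbdfh'
  #6 SA[6]=10  'dfh'
  #7 SA[7]=2  'fghabbdbdfh'
  #8 SA[8]=11  'fh'
  #9 SA[9]=3  'ghabbdbdfh'
  #10 SA[10]=12  'h'
  #11 SA[11]=4  'habbdbdfh'
  #12 SA[12]=0  'hcfghabbdbdfh'

SA = [5, 6, 7, 9, 1, 8, 10, 2, 11, 3, 12, 4, 0]
[i] adj suffixes → lcp
  [1] 5/6 → 0 ('')
  [2] 6/7 → 1 ('b')
  [3] 7/9 → 2 ('bd')
  [4] 9/1 → 0 ('')
  [5] 1/8 → 0 ('')
  [6] 8/10 → 1 ('d')
  [7] 10/2 → 0 ('')
  [8] 2/11 → 1 ('f')
  [9] 11/3 → 0 ('')
  [10] 3/12 → 0 ('')
  [11] 12/4 → 1 ('h')
  [12] 4/0 → 1 ('h')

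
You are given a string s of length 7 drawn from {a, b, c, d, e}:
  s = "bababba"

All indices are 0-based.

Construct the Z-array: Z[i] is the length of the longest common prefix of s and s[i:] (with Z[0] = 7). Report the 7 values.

Z[0]=7
i=1: outside box; Z[1]=0
i=2: outside box; Z[2]=3 grow→box=[2,5)
i=3: min(r-i=2, Z[1]=0)=0; Z[3]=0
i=4: min(r-i=1, Z[2]=3)=1; Z[4]=1
i=5: outside box; Z[5]=2 grow→box=[5,7)
i=6: min(r-i=1, Z[1]=0)=0; Z[6]=0

[7, 0, 3, 0, 1, 2, 0]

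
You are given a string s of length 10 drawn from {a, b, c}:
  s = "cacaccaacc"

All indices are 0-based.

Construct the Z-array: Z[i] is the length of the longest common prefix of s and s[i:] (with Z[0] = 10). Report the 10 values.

Z[0]=10
i=1: outside box; Z[1]=0
i=2: outside box; Z[2]=3 scan→box=[2,5)
i=3: min(r-i=2, Z[1]=0)=0; Z[3]=0
i=4: min(r-i=1, Z[2]=3)=1; Z[4]=1
i=5: outside box; Z[5]=2 scan→box=[5,7)
i=6: min(r-i=1, Z[1]=0)=0; Z[6]=0
i=7: outside box; Z[7]=0
i=8: outside box; Z[8]=1 scan→box=[8,9)
i=9: outside box; Z[9]=1 scan→box=[9,10)

[10, 0, 3, 0, 1, 2, 0, 0, 1, 1]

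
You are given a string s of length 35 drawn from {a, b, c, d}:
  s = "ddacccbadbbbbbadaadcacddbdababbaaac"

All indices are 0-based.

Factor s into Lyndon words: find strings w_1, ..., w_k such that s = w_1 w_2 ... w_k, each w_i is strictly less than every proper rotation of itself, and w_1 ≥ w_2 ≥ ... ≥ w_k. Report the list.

emit factor 1: 'd' (i=0, period=1)
emit factor 2: 'd' (i=1, period=1)
emit factor 3: 'acccbadbbbbbad' (i=2, period=14)
emit factor 4: 'aadcacddbdababb' (i=16, period=15)
emit factor 5: 'aaac' (i=31, period=4)

["d", "d", "acccbadbbbbbad", "aadcacddbdababb", "aaac"]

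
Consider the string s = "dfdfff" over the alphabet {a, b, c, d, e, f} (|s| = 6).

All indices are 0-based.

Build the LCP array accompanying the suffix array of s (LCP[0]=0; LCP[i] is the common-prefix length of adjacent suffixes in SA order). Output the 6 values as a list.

[0, 2, 0, 1, 1, 2]

rank | idx | suffix
   0 |   0 | dfdfff
   1 |   2 | dfff
   2 |   5 | f
   3 |   1 | fdfff
   4 |   4 | ff
   5 |   3 | fff

SA = [0, 2, 5, 1, 4, 3]
i: (SA[i-1],SA[i]) lcp shared
  1: (0,2) 2 'df'
  2: (2,5) 0 ''
  3: (5,1) 1 'f'
  4: (1,4) 1 'f'
  5: (4,3) 2 'ff'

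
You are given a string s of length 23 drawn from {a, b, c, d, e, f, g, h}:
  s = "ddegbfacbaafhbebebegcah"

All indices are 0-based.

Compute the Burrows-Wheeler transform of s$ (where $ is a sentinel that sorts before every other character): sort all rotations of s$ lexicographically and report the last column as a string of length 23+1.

hbfaccheegga$dbbdbbaeeaf

rank  rotation                  last
    0  $ddegbfacbaafhbebebegcah  h
    1  aafhbebebegcah$ddegbfacb  b
    2  acbaafhbebebegcah$ddegbf  f
    3  afhbebebegcah$ddegbfacba  a
    4  ah$ddegbfacbaafhbebebegc  c
    5  baafhbebebegcah$ddegbfac  c
    6  bebebegcah$ddegbfacbaafh  h
    7  bebegcah$ddegbfacbaafhbe  e
    8  begcah$ddegbfacbaafhbebe  e
    9  bfacbaafhbebebegcah$ddeg  g
   10  cah$ddegbfacbaafhbebebeg  g
   11  cbaafhbebebegcah$ddegbfa  a
   12  ddegbfacbaafhbebebegcah$  $
   13  degbfacbaafhbebebegcah$d  d
   14  ebebegcah$ddegbfacbaafhb  b
   15  ebegcah$ddegbfacbaafhbeb  b
   16  egbfacbaafhbebebegcah$dd  d
   17  egcah$ddegbfacbaafhbebeb  b
   18  facbaafhbebebegcah$ddegb  b
   19  fhbebebegcah$ddegbfacbaa  a
   20  gbfacbaafhbebebegcah$dde  e
   21  gcah$ddegbfacbaafhbebebe  e
   22  h$ddegbfacbaafhbebebegca  a
   23  hbebebegcah$ddegbfacbaaf  f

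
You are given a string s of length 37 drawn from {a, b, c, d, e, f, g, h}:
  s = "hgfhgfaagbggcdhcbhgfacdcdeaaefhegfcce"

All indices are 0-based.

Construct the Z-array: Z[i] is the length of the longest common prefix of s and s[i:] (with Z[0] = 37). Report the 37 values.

Z[0]=37
i=1: fresh scan; Z[1]=0
i=2: fresh scan; Z[2]=0
i=3: fresh scan; Z[3]=3 extend→box=[3,6)
i=4: min(r-i=2, Z[1]=0)=0; Z[4]=0
i=5: min(r-i=1, Z[2]=0)=0; Z[5]=0
i=6: fresh scan; Z[6]=0
i=7: fresh scan; Z[7]=0
i=8: fresh scan; Z[8]=0
i=9: fresh scan; Z[9]=0
i=10: fresh scan; Z[10]=0
i=11: fresh scan; Z[11]=0
i=12: fresh scan; Z[12]=0
i=13: fresh scan; Z[13]=0
i=14: fresh scan; Z[14]=1 extend→box=[14,15)
i=15: fresh scan; Z[15]=0
i=16: fresh scan; Z[16]=0
i=17: fresh scan; Z[17]=3 extend→box=[17,20)
i=18: min(r-i=2, Z[1]=0)=0; Z[18]=0
i=19: min(r-i=1, Z[2]=0)=0; Z[19]=0
i=20: fresh scan; Z[20]=0
i=21: fresh scan; Z[21]=0
i=22: fresh scan; Z[22]=0
i=23: fresh scan; Z[23]=0
i=24: fresh scan; Z[24]=0
i=25: fresh scan; Z[25]=0
i=26: fresh scan; Z[26]=0
i=27: fresh scan; Z[27]=0
i=28: fresh scan; Z[28]=0
i=29: fresh scan; Z[29]=0
i=30: fresh scan; Z[30]=1 extend→box=[30,31)
i=31: fresh scan; Z[31]=0
i=32: fresh scan; Z[32]=0
i=33: fresh scan; Z[33]=0
i=34: fresh scan; Z[34]=0
i=35: fresh scan; Z[35]=0
i=36: fresh scan; Z[36]=0

[37, 0, 0, 3, 0, 0, 0, 0, 0, 0, 0, 0, 0, 0, 1, 0, 0, 3, 0, 0, 0, 0, 0, 0, 0, 0, 0, 0, 0, 0, 1, 0, 0, 0, 0, 0, 0]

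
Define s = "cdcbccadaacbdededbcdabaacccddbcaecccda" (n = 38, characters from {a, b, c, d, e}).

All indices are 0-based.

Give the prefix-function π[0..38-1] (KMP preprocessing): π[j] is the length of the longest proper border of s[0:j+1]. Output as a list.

[0, 0, 1, 0, 1, 1, 0, 0, 0, 0, 1, 0, 0, 0, 0, 0, 0, 0, 1, 2, 0, 0, 0, 0, 1, 1, 1, 2, 0, 0, 1, 0, 0, 1, 1, 1, 2, 0]

π[0] = 0
j=1 s[j]='d': π[1]=0 (border '')
j=2 s[j]='c': π[2]=1 (border 'c')
j=3 s[j]='b': k: 1→0; π[3]=0 (border '')
j=4 s[j]='c': π[4]=1 (border 'c')
j=5 s[j]='c': k: 1→0; π[5]=1 (border 'c')
j=6 s[j]='a': k: 1→0; π[6]=0 (border '')
j=7 s[j]='d': π[7]=0 (border '')
j=8 s[j]='a': π[8]=0 (border '')
j=9 s[j]='a': π[9]=0 (border '')
j=10 s[j]='c': π[10]=1 (border 'c')
j=11 s[j]='b': k: 1→0; π[11]=0 (border '')
j=12 s[j]='d': π[12]=0 (border '')
j=13 s[j]='e': π[13]=0 (border '')
j=14 s[j]='d': π[14]=0 (border '')
j=15 s[j]='e': π[15]=0 (border '')
j=16 s[j]='d': π[16]=0 (border '')
j=17 s[j]='b': π[17]=0 (border '')
j=18 s[j]='c': π[18]=1 (border 'c')
j=19 s[j]='d': π[19]=2 (border 'cd')
j=20 s[j]='a': k: 2→0; π[20]=0 (border '')
j=21 s[j]='b': π[21]=0 (border '')
j=22 s[j]='a': π[22]=0 (border '')
j=23 s[j]='a': π[23]=0 (border '')
j=24 s[j]='c': π[24]=1 (border 'c')
j=25 s[j]='c': k: 1→0; π[25]=1 (border 'c')
j=26 s[j]='c': k: 1→0; π[26]=1 (border 'c')
j=27 s[j]='d': π[27]=2 (border 'cd')
j=28 s[j]='d': k: 2→0; π[28]=0 (border '')
j=29 s[j]='b': π[29]=0 (border '')
j=30 s[j]='c': π[30]=1 (border 'c')
j=31 s[j]='a': k: 1→0; π[31]=0 (border '')
j=32 s[j]='e': π[32]=0 (border '')
j=33 s[j]='c': π[33]=1 (border 'c')
j=34 s[j]='c': k: 1→0; π[34]=1 (border 'c')
j=35 s[j]='c': k: 1→0; π[35]=1 (border 'c')
j=36 s[j]='d': π[36]=2 (border 'cd')
j=37 s[j]='a': k: 2→0; π[37]=0 (border '')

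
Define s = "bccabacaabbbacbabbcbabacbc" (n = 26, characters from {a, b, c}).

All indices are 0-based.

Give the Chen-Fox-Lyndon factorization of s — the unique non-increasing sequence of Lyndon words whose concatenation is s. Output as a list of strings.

emit factor 1: 'bcc' (i=0, period=3)
emit factor 2: 'abac' (i=3, period=4)
emit factor 3: 'aabbbacbabbcbabacbc' (i=7, period=19)

["bcc", "abac", "aabbbacbabbcbabacbc"]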